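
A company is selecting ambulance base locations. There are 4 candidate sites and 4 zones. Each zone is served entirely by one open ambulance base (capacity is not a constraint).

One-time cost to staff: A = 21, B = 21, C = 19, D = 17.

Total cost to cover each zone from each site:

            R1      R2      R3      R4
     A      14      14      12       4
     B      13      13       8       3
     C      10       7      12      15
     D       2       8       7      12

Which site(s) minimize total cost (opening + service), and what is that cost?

Open D only; minimum total cost 46.

For any fixed open set, each zone goes to its cheapest open site; total = fixed + service.
{D}: R1→D 2, R2→D 8, R3→D 7, R4→D 12. Service 29; fixed 17; total 46.
{B}: service 37 + fixed 21 = 58
{B, D}: R1→D 2, R2→D 8, R3→D 7, R4→B 3. Service 20; fixed 38; total 58.
{A, B, C, D}: R1→D 2, R2→C 7, R3→D 7, R4→B 3. Service 19; fixed 78; total 97.
No other subset beats 46.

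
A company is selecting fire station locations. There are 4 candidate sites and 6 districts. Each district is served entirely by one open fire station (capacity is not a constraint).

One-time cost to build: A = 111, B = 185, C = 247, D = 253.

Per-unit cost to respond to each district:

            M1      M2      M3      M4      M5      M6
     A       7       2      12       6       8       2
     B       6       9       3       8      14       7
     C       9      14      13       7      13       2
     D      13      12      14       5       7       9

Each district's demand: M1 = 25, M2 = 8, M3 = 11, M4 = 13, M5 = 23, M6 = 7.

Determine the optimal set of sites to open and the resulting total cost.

Open A only; minimum total cost 710.

For any fixed open set, each district goes to its cheapest open site; total = fixed + service.
{A}: M1→A 7·25=175, M2→A 2·8=16, M3→A 12·11=132, M4→A 6·13=78, M5→A 8·23=184, M6→A 2·7=14. Service 599; fixed 111; total 710.
{A, B}: service 475 + fixed 296 = 771
{B}: M1→B 6·25=150, M2→B 9·8=72, M3→B 3·11=33, M4→B 8·13=104, M5→B 14·23=322, M6→B 7·7=49. Service 730; fixed 185; total 915.
{A, B, C, D}: service 439 + fixed 796 = 1235
No other subset beats 710.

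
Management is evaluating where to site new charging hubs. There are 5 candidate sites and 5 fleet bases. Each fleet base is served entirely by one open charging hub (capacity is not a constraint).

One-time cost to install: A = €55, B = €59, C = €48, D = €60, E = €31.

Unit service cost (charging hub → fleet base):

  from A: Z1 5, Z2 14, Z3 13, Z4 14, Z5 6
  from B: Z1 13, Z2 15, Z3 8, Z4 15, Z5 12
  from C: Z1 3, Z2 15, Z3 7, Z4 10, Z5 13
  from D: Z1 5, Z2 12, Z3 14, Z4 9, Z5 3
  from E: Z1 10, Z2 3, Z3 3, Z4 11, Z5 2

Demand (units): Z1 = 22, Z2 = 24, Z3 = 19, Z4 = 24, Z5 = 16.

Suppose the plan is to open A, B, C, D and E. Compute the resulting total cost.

Each fleet base is assigned to its cheapest site among the open ones.
{A, B, C, D, E}: Z1→C 3·22=66, Z2→E 3·24=72, Z3→E 3·19=57, Z4→D 9·24=216, Z5→E 2·16=32. Service 443; fixed 253; total 696.

Total cost: 696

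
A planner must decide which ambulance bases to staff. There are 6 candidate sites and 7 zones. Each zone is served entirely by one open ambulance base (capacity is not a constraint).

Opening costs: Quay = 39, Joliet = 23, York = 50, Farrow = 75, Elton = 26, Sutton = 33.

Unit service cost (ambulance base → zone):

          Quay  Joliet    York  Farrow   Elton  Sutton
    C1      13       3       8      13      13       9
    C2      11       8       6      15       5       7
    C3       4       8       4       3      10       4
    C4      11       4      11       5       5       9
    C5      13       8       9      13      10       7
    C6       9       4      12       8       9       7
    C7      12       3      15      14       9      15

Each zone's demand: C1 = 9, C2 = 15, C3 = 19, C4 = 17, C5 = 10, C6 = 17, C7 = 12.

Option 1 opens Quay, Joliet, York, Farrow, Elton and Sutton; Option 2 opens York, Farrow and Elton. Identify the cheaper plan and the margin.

Option 1: {Quay, Joliet, York, Farrow, Elton, Sutton}: C1→Joliet 3·9=27, C2→Elton 5·15=75, C3→Farrow 3·19=57, C4→Joliet 4·17=68, C5→Sutton 7·10=70, C6→Joliet 4·17=68, C7→Joliet 3·12=36. Service 401; fixed 246; total 647.
Option 2: {York, Farrow, Elton}: C1→York 8·9=72, C2→Elton 5·15=75, C3→Farrow 3·19=57, C4→Farrow 5·17=85, C5→York 9·10=90, C6→Farrow 8·17=136, C7→Elton 9·12=108. Service 623; fixed 151; total 774.
Difference: |647 − 774| = 127.

Option 1 is cheaper by 127.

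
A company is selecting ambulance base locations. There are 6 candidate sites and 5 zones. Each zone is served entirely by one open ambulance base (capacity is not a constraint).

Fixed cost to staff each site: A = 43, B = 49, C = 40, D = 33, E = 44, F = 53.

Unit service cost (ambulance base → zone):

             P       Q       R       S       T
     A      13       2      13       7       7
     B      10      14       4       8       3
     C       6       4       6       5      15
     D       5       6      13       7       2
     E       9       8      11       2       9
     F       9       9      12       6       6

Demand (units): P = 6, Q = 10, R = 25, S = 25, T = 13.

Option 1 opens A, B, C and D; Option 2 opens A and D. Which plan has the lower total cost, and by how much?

Option 1 is cheaper by 186.

Option 1: {A, B, C, D}: P→D 5·6=30, Q→A 2·10=20, R→B 4·25=100, S→C 5·25=125, T→D 2·13=26. Service 301; fixed 165; total 466.
Option 2: {A, D}: P→D 5·6=30, Q→A 2·10=20, R→A 13·25=325, S→A 7·25=175, T→D 2·13=26. Service 576; fixed 76; total 652.
Difference: |466 − 652| = 186.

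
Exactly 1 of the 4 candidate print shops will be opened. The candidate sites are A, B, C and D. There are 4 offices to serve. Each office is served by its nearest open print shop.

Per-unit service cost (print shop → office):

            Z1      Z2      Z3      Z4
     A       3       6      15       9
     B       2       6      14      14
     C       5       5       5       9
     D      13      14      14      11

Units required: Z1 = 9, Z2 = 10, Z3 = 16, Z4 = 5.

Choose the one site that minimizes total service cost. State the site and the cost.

Choose C only; total service cost 220.

With exactly 1 open, each office uses its cheapest among the chosen.
{C}: Z1→C 5·9=45, Z2→C 5·10=50, Z3→C 5·16=80, Z4→C 9·5=45. Service cost 220.
{A}: service cost 372
{B}: service cost 372
Among all 4 size-1 choices, {C} is lowest.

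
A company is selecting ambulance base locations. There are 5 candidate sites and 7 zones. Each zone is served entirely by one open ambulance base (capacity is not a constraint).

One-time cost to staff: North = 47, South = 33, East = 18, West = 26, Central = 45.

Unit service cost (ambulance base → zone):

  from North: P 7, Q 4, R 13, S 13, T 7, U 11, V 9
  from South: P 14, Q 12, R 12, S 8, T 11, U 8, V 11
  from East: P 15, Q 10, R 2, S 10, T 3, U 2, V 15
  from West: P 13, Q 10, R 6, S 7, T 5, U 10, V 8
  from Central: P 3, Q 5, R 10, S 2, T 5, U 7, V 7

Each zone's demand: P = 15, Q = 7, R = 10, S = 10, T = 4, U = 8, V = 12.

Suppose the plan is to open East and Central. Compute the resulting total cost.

Each zone is assigned to its cheapest site among the open ones.
{East, Central}: P→Central 3·15=45, Q→Central 5·7=35, R→East 2·10=20, S→Central 2·10=20, T→East 3·4=12, U→East 2·8=16, V→Central 7·12=84. Service 232; fixed 63; total 295.

Total cost: 295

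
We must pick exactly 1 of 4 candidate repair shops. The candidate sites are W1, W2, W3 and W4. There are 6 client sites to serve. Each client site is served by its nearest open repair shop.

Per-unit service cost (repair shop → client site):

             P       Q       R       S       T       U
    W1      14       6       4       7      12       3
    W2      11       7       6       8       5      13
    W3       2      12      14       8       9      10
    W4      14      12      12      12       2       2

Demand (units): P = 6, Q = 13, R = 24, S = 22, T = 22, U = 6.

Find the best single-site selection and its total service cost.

With exactly 1 open, each client site uses its cheapest among the chosen.
{W2}: P→W2 11·6=66, Q→W2 7·13=91, R→W2 6·24=144, S→W2 8·22=176, T→W2 5·22=110, U→W2 13·6=78. Service cost 665.
{W1}: service cost 694
{W4}: service cost 848
Among all 4 size-1 choices, {W2} is lowest.

Choose W2 only; total service cost 665.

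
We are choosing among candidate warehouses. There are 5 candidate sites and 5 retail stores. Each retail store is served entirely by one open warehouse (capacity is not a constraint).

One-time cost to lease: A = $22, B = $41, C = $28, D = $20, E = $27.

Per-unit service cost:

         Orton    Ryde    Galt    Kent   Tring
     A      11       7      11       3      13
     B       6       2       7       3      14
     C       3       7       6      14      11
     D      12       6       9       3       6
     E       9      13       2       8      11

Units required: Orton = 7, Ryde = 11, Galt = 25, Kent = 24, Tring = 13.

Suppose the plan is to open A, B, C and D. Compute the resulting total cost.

Total cost: 454

Each retail store is assigned to its cheapest site among the open ones.
{A, B, C, D}: Orton→C 3·7=21, Ryde→B 2·11=22, Galt→C 6·25=150, Kent→A 3·24=72, Tring→D 6·13=78. Service 343; fixed 111; total 454.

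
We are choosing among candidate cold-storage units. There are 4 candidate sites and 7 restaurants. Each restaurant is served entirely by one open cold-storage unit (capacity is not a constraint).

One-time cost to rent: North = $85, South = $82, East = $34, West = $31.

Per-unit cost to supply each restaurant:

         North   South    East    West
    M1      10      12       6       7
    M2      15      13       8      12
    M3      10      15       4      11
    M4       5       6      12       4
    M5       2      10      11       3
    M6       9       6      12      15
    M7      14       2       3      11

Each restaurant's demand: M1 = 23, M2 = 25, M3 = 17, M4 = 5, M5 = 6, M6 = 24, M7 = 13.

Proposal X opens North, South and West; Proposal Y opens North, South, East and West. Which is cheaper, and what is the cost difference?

Proposal X: {North, South, West}: M1→West 7·23=161, M2→West 12·25=300, M3→North 10·17=170, M4→West 4·5=20, M5→North 2·6=12, M6→South 6·24=144, M7→South 2·13=26. Service 833; fixed 198; total 1031.
Proposal Y: {North, South, East, West}: M1→East 6·23=138, M2→East 8·25=200, M3→East 4·17=68, M4→West 4·5=20, M5→North 2·6=12, M6→South 6·24=144, M7→South 2·13=26. Service 608; fixed 232; total 840.
Difference: |1031 − 840| = 191.

Proposal Y is cheaper by 191.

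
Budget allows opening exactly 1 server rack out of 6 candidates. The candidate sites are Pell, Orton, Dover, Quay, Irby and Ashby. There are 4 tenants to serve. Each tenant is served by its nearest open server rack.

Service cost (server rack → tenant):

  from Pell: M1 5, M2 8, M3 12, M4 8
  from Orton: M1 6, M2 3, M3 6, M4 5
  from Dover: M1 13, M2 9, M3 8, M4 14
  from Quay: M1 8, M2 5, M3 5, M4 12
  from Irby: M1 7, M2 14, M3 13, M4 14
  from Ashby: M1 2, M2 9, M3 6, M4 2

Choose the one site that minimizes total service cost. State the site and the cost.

With exactly 1 open, each tenant uses its cheapest among the chosen.
{Ashby}: M1→Ashby 2, M2→Ashby 9, M3→Ashby 6, M4→Ashby 2. Service cost 19.
{Orton}: service cost 20
{Quay}: service cost 30
Among all 6 size-1 choices, {Ashby} is lowest.

Choose Ashby only; total service cost 19.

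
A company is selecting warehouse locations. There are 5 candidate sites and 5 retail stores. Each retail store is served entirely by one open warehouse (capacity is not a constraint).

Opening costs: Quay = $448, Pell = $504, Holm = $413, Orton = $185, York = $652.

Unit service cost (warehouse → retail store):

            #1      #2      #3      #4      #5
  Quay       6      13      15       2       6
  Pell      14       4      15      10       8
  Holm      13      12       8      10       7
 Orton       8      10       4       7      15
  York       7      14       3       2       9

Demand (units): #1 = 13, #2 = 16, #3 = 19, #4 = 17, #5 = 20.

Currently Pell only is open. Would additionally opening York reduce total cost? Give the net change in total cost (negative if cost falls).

Current service cost with {Pell}: 861.
Adding York: each retail store re-picks its cheapest; new service cost 406, saving 455.
Extra fixed cost: 652. Net change = 652 − 455 = 197.
(Totals: 1365 → 1562.)

No — net change +197 (cost rises by 197).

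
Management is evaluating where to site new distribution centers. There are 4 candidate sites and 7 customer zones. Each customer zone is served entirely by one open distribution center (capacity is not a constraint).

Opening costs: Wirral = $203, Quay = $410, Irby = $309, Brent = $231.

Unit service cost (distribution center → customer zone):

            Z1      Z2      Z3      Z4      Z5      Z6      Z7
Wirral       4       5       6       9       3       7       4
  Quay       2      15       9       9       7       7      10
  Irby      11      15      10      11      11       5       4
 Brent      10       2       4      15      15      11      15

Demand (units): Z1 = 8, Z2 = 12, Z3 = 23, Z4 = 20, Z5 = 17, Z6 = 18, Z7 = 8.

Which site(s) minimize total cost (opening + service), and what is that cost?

Open Wirral only; minimum total cost 822.

For any fixed open set, each customer zone goes to its cheapest open site; total = fixed + service.
{Wirral}: Z1→Wirral 4·8=32, Z2→Wirral 5·12=60, Z3→Wirral 6·23=138, Z4→Wirral 9·20=180, Z5→Wirral 3·17=51, Z6→Wirral 7·18=126, Z7→Wirral 4·8=32. Service 619; fixed 203; total 822.
{Wirral, Brent}: service 537 + fixed 434 = 971
{Wirral, Irby}: service 583 + fixed 512 = 1095
{Wirral, Quay, Irby, Brent}: service 485 + fixed 1153 = 1638
(All 15 nonempty subsets were checked; Wirral only is lowest.)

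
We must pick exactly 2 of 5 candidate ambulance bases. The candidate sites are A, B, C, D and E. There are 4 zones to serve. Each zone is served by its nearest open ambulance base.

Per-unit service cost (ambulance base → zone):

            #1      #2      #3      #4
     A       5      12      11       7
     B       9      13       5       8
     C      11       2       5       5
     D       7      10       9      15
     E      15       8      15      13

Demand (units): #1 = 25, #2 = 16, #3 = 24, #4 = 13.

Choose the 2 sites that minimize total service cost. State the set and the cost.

Choose A and C; total service cost 342.

With exactly 2 open, each zone uses its cheapest among the chosen.
{A, C}: #1→A 5·25=125, #2→C 2·16=32, #3→C 5·24=120, #4→C 5·13=65. Service cost 342.
{C, D}: service cost 392
{B, C}: service cost 442
Among all 10 size-2 choices, {A, C} is lowest.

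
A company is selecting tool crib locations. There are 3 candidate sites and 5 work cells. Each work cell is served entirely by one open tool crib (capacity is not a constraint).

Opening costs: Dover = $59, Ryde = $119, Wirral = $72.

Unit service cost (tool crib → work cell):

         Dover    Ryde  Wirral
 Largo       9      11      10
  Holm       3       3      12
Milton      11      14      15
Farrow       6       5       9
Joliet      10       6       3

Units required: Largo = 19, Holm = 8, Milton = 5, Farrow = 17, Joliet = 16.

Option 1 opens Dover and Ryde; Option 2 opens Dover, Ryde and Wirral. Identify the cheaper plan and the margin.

Option 1 is cheaper by 24.

Option 1: {Dover, Ryde}: Largo→Dover 9·19=171, Holm→Dover 3·8=24, Milton→Dover 11·5=55, Farrow→Ryde 5·17=85, Joliet→Ryde 6·16=96. Service 431; fixed 178; total 609.
Option 2: {Dover, Ryde, Wirral}: Largo→Dover 9·19=171, Holm→Dover 3·8=24, Milton→Dover 11·5=55, Farrow→Ryde 5·17=85, Joliet→Wirral 3·16=48. Service 383; fixed 250; total 633.
Difference: |609 − 633| = 24.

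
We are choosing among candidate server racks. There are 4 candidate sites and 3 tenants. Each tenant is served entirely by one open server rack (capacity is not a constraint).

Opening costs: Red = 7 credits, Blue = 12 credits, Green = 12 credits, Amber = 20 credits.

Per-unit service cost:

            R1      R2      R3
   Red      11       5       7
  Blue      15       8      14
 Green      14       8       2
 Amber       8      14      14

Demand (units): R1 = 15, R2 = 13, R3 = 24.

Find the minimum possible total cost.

For any fixed open set, each tenant goes to its cheapest open site; total = fixed + service.
{Red, Green, Amber}: R1→Amber 8·15=120, R2→Red 5·13=65, R3→Green 2·24=48. Service 233; fixed 39; total 272.
{Red, Blue, Green, Amber}: service 233 + fixed 51 = 284
{Red, Green}: service 278 + fixed 19 = 297
{Red}: service 398 + fixed 7 = 405
No other subset beats 272.

Minimum total cost: 272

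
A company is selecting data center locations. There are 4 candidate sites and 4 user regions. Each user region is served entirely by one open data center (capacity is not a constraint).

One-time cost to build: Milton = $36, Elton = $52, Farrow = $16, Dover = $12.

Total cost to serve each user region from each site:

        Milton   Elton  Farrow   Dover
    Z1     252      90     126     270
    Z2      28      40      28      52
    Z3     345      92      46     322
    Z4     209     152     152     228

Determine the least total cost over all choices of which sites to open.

For any fixed open set, each user region goes to its cheapest open site; total = fixed + service.
{Farrow}: Z1→Farrow 126, Z2→Farrow 28, Z3→Farrow 46, Z4→Farrow 152. Service 352; fixed 16; total 368.
{Farrow, Dover}: Z1→Farrow 126, Z2→Farrow 28, Z3→Farrow 46, Z4→Farrow 152. Service 352; fixed 28; total 380.
{Elton, Farrow}: service 316 + fixed 68 = 384
{Milton, Elton, Farrow, Dover}: Z1→Elton 90, Z2→Milton 28, Z3→Farrow 46, Z4→Elton 152. Service 316; fixed 116; total 432.
(All 15 nonempty subsets were checked; Farrow only is lowest.)

Minimum total cost: 368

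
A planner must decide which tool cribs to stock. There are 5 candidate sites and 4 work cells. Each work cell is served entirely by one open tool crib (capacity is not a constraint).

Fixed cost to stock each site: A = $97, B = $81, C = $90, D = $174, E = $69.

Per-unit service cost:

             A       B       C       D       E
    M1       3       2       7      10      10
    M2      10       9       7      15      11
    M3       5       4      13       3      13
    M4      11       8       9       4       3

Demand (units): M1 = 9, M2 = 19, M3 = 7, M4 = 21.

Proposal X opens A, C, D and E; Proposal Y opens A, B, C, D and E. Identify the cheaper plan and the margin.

Proposal X is cheaper by 72.

Proposal X: {A, C, D, E}: M1→A 3·9=27, M2→C 7·19=133, M3→D 3·7=21, M4→E 3·21=63. Service 244; fixed 430; total 674.
Proposal Y: {A, B, C, D, E}: M1→B 2·9=18, M2→C 7·19=133, M3→D 3·7=21, M4→E 3·21=63. Service 235; fixed 511; total 746.
Difference: |674 − 746| = 72.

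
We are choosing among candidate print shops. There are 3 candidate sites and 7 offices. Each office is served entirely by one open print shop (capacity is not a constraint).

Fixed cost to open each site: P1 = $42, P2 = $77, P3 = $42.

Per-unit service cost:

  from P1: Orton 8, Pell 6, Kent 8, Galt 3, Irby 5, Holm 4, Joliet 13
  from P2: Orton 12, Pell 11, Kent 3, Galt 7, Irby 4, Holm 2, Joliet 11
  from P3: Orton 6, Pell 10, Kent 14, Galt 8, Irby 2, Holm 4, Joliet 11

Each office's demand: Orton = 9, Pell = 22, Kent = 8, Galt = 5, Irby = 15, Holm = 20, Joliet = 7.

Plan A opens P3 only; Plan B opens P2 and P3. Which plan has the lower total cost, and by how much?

Plan A: {P3}: Orton→P3 6·9=54, Pell→P3 10·22=220, Kent→P3 14·8=112, Galt→P3 8·5=40, Irby→P3 2·15=30, Holm→P3 4·20=80, Joliet→P3 11·7=77. Service 613; fixed 42; total 655.
Plan B: {P2, P3}: Orton→P3 6·9=54, Pell→P3 10·22=220, Kent→P2 3·8=24, Galt→P2 7·5=35, Irby→P3 2·15=30, Holm→P2 2·20=40, Joliet→P2 11·7=77. Service 480; fixed 119; total 599.
Difference: |655 − 599| = 56.

Plan B is cheaper by 56.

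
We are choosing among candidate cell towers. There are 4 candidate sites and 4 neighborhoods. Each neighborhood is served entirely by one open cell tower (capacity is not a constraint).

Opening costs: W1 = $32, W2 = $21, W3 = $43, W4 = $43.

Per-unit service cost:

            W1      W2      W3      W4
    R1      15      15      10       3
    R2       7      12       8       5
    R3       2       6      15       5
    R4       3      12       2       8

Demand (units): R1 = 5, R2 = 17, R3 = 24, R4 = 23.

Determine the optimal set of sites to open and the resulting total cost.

For any fixed open set, each neighborhood goes to its cheapest open site; total = fixed + service.
{W1, W4}: R1→W4 3·5=15, R2→W4 5·17=85, R3→W1 2·24=48, R4→W1 3·23=69. Service 217; fixed 75; total 292.
{W1, W3, W4}: R1→W4 3·5=15, R2→W4 5·17=85, R3→W1 2·24=48, R4→W3 2·23=46. Service 194; fixed 118; total 312.
{W1, W2, W4}: R1→W4 3·5=15, R2→W4 5·17=85, R3→W1 2·24=48, R4→W1 3·23=69. Service 217; fixed 96; total 313.
{W1, W2, W3, W4}: service 194 + fixed 139 = 333
No other subset beats 292.

Open W1 and W4; minimum total cost 292.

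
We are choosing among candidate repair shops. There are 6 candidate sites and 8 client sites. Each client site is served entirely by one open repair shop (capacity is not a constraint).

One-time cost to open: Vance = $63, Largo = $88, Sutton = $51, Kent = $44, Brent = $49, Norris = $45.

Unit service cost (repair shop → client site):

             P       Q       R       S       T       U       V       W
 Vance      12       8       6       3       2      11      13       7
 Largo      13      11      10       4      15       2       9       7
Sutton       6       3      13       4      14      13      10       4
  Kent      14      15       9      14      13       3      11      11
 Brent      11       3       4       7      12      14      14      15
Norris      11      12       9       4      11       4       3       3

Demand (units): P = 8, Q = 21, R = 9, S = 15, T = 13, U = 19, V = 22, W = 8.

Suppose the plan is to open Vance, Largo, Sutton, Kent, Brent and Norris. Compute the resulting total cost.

Each client site is assigned to its cheapest site among the open ones.
{Vance, Largo, Sutton, Kent, Brent, Norris}: P→Sutton 6·8=48, Q→Sutton 3·21=63, R→Brent 4·9=36, S→Vance 3·15=45, T→Vance 2·13=26, U→Largo 2·19=38, V→Norris 3·22=66, W→Norris 3·8=24. Service 346; fixed 340; total 686.

Total cost: 686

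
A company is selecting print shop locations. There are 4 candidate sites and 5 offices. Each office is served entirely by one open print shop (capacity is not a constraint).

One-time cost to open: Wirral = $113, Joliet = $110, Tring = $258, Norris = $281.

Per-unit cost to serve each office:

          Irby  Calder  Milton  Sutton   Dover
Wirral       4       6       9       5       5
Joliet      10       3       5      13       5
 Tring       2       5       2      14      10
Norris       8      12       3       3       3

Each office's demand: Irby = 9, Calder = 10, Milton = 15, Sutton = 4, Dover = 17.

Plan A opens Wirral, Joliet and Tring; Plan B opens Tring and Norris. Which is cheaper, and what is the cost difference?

Plan A: {Wirral, Joliet, Tring}: Irby→Tring 2·9=18, Calder→Joliet 3·10=30, Milton→Tring 2·15=30, Sutton→Wirral 5·4=20, Dover→Wirral 5·17=85. Service 183; fixed 481; total 664.
Plan B: {Tring, Norris}: Irby→Tring 2·9=18, Calder→Tring 5·10=50, Milton→Tring 2·15=30, Sutton→Norris 3·4=12, Dover→Norris 3·17=51. Service 161; fixed 539; total 700.
Difference: |664 − 700| = 36.

Plan A is cheaper by 36.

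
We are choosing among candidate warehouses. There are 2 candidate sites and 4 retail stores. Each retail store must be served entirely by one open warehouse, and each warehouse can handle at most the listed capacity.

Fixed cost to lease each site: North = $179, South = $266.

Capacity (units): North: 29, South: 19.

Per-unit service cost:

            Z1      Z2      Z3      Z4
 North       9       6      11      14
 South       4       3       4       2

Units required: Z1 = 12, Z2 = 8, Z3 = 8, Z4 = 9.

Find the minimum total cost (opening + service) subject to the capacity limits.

Minimum total cost: 651

Open {North, South}: Z1→North 9·12=108, Z2→North 6·8=48, Z3→South 4·8=32, Z4→South 2·9=18.
Loads: North carries 20/29, South carries 17/19. Service 206; fixed 445; total 651.
Next best feasible plan costs 683.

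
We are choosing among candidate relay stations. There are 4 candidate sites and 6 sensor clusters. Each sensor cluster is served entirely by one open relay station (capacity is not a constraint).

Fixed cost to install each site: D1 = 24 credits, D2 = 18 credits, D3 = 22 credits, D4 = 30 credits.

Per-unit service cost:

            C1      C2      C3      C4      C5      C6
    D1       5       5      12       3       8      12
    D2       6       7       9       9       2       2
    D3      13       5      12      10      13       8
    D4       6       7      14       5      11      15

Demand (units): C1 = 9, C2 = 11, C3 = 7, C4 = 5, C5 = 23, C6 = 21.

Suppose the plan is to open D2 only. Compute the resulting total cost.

Total cost: 345

Each sensor cluster is assigned to its cheapest site among the open ones.
{D2}: C1→D2 6·9=54, C2→D2 7·11=77, C3→D2 9·7=63, C4→D2 9·5=45, C5→D2 2·23=46, C6→D2 2·21=42. Service 327; fixed 18; total 345.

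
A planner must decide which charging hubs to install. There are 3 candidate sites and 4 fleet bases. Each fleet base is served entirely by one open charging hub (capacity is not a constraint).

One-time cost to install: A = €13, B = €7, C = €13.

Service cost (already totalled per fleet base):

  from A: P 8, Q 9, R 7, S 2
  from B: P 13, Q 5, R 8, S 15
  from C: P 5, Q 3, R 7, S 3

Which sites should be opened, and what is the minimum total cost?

For any fixed open set, each fleet base goes to its cheapest open site; total = fixed + service.
{C}: P→C 5, Q→C 3, R→C 7, S→C 3. Service 18; fixed 13; total 31.
{B, C}: service 18 + fixed 20 = 38
{A}: service 26 + fixed 13 = 39
{A, B, C}: service 17 + fixed 33 = 50
No other subset beats 31.

Open C only; minimum total cost 31.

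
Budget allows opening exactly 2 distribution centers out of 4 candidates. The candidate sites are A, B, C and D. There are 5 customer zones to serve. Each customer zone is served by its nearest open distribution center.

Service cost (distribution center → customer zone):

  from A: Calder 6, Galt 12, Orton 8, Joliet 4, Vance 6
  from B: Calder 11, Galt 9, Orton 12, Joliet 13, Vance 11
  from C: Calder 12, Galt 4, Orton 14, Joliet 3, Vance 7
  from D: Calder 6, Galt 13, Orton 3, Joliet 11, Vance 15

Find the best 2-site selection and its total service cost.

With exactly 2 open, each customer zone uses its cheapest among the chosen.
{C, D}: Calder→D 6, Galt→C 4, Orton→D 3, Joliet→C 3, Vance→C 7. Service cost 23.
{A, C}: service cost 27
{A, D}: service cost 31
Among all 6 size-2 choices, {C, D} is lowest.

Choose C and D; total service cost 23.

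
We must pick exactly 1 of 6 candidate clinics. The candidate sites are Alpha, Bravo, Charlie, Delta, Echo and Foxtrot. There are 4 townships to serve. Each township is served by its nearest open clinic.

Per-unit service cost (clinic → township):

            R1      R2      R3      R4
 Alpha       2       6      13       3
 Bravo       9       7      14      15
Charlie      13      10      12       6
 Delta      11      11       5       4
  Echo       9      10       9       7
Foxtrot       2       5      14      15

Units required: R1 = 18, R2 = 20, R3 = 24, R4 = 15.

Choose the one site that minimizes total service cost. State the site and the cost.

Choose Alpha only; total service cost 513.

With exactly 1 open, each township uses its cheapest among the chosen.
{Alpha}: R1→Alpha 2·18=36, R2→Alpha 6·20=120, R3→Alpha 13·24=312, R4→Alpha 3·15=45. Service cost 513.
{Delta}: service cost 598
{Echo}: service cost 683
Among all 6 size-1 choices, {Alpha} is lowest.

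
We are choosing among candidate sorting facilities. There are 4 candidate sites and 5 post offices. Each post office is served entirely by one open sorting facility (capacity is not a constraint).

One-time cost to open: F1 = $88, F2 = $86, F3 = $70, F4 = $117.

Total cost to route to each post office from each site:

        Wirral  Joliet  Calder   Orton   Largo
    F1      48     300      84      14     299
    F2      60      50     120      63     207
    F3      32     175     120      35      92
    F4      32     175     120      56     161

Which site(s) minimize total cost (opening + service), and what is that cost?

Open F2 and F3; minimum total cost 485.

For any fixed open set, each post office goes to its cheapest open site; total = fixed + service.
{F2, F3}: Wirral→F3 32, Joliet→F2 50, Calder→F2 120, Orton→F3 35, Largo→F3 92. Service 329; fixed 156; total 485.
{F1, F2, F3}: service 272 + fixed 244 = 516
{F3}: service 454 + fixed 70 = 524
{F1, F2, F3, F4}: service 272 + fixed 361 = 633
(All 15 nonempty subsets were checked; F2 and F3 is lowest.)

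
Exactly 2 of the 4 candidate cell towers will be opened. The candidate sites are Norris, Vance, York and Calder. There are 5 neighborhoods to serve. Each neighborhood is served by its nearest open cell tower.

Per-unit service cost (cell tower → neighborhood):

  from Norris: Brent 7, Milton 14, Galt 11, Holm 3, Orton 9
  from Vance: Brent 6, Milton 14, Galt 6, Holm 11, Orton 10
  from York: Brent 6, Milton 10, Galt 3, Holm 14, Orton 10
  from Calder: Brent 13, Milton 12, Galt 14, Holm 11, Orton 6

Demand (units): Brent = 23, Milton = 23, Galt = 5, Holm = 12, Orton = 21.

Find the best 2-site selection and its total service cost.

Choose Norris and York; total service cost 608.

With exactly 2 open, each neighborhood uses its cheapest among the chosen.
{Norris, York}: Brent→York 6·23=138, Milton→York 10·23=230, Galt→York 3·5=15, Holm→Norris 3·12=36, Orton→Norris 9·21=189. Service cost 608.
{York, Calder}: service cost 641
{Norris, Calder}: service cost 654
Among all 6 size-2 choices, {Norris, York} is lowest.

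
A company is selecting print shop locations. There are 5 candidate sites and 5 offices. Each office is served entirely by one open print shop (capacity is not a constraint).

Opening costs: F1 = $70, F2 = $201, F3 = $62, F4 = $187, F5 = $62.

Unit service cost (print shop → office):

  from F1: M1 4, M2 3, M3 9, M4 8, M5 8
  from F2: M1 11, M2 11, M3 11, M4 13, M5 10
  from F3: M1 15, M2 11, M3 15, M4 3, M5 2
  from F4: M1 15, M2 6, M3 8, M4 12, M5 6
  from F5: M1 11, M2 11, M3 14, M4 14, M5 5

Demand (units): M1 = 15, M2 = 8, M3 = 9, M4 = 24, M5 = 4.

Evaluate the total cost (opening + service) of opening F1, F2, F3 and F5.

Total cost: 640

Each office is assigned to its cheapest site among the open ones.
{F1, F2, F3, F5}: M1→F1 4·15=60, M2→F1 3·8=24, M3→F1 9·9=81, M4→F3 3·24=72, M5→F3 2·4=8. Service 245; fixed 395; total 640.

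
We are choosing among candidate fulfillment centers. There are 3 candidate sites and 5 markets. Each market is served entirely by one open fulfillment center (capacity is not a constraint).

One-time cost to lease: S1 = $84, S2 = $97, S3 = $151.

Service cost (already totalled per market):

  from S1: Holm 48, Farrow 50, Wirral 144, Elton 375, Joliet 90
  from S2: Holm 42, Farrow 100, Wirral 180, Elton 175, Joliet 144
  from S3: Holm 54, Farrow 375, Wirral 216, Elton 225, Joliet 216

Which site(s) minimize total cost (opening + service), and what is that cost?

For any fixed open set, each market goes to its cheapest open site; total = fixed + service.
{S1, S2}: Holm→S2 42, Farrow→S1 50, Wirral→S1 144, Elton→S2 175, Joliet→S1 90. Service 501; fixed 181; total 682.
{S2}: service 641 + fixed 97 = 738
{S1}: Holm→S1 48, Farrow→S1 50, Wirral→S1 144, Elton→S1 375, Joliet→S1 90. Service 707; fixed 84; total 791.
{S1, S2, S3}: service 501 + fixed 332 = 833
No other subset beats 682.

Open S1 and S2; minimum total cost 682.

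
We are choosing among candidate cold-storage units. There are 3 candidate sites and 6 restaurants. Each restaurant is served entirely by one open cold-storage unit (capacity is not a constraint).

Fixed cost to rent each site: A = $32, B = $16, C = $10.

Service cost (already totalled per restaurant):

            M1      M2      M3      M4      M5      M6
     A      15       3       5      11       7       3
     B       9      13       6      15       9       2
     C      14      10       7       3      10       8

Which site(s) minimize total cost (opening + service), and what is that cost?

For any fixed open set, each restaurant goes to its cheapest open site; total = fixed + service.
{C}: M1→C 14, M2→C 10, M3→C 7, M4→C 3, M5→C 10, M6→C 8. Service 52; fixed 10; total 62.
{B, C}: service 39 + fixed 26 = 65
{B}: service 54 + fixed 16 = 70
{A, B, C}: service 29 + fixed 58 = 87
No other subset beats 62.

Open C only; minimum total cost 62.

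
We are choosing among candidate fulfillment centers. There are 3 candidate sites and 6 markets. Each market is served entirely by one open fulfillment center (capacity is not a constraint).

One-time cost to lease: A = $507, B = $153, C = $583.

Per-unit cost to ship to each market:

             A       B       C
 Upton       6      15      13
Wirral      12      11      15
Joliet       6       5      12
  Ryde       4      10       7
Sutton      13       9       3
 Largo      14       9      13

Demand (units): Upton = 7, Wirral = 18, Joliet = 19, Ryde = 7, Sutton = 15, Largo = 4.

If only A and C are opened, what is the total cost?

Each market is assigned to its cheapest site among the open ones.
{A, C}: Upton→A 6·7=42, Wirral→A 12·18=216, Joliet→A 6·19=114, Ryde→A 4·7=28, Sutton→C 3·15=45, Largo→C 13·4=52. Service 497; fixed 1090; total 1587.

Total cost: 1587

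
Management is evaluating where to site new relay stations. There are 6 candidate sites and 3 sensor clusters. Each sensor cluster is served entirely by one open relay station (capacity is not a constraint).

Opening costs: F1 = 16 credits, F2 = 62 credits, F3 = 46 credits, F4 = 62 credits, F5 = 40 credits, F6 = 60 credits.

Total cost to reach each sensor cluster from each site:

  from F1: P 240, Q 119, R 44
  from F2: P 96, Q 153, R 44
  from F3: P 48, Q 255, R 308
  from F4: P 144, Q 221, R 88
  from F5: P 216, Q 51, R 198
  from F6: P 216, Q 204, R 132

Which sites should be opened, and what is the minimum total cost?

For any fixed open set, each sensor cluster goes to its cheapest open site; total = fixed + service.
{F1, F3, F5}: P→F3 48, Q→F5 51, R→F1 44. Service 143; fixed 102; total 245.
{F1, F3}: service 211 + fixed 62 = 273
{F2, F3, F5}: service 143 + fixed 148 = 291
{F1, F2, F3, F4, F5, F6}: service 143 + fixed 286 = 429
No other subset beats 245.

Open F1, F3 and F5; minimum total cost 245.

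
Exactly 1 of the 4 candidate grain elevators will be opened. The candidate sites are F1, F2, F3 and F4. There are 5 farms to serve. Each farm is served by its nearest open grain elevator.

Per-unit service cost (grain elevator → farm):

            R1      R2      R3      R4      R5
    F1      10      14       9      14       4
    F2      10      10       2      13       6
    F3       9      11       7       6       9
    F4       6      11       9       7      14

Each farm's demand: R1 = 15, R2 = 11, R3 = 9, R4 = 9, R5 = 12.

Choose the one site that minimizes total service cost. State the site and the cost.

With exactly 1 open, each farm uses its cheapest among the chosen.
{F2}: R1→F2 10·15=150, R2→F2 10·11=110, R3→F2 2·9=18, R4→F2 13·9=117, R5→F2 6·12=72. Service cost 467.
{F3}: service cost 481
{F4}: service cost 523
Among all 4 size-1 choices, {F2} is lowest.

Choose F2 only; total service cost 467.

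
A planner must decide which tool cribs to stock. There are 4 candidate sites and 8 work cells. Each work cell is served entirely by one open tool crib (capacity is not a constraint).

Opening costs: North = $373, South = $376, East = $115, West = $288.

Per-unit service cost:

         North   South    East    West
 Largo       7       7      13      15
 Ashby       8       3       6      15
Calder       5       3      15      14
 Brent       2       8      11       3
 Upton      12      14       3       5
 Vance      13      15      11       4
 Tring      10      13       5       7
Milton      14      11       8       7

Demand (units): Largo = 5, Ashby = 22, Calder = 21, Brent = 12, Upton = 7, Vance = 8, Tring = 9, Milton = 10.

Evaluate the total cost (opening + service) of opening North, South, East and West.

Total cost: 1508

Each work cell is assigned to its cheapest site among the open ones.
{North, South, East, West}: Largo→North 7·5=35, Ashby→South 3·22=66, Calder→South 3·21=63, Brent→North 2·12=24, Upton→East 3·7=21, Vance→West 4·8=32, Tring→East 5·9=45, Milton→West 7·10=70. Service 356; fixed 1152; total 1508.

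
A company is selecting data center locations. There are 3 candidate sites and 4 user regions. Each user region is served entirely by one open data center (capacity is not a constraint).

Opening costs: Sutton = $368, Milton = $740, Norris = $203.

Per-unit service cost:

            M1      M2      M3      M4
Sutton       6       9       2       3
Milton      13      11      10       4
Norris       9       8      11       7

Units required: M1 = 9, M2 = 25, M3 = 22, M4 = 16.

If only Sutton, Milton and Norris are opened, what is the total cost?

Total cost: 1657

Each user region is assigned to its cheapest site among the open ones.
{Sutton, Milton, Norris}: M1→Sutton 6·9=54, M2→Norris 8·25=200, M3→Sutton 2·22=44, M4→Sutton 3·16=48. Service 346; fixed 1311; total 1657.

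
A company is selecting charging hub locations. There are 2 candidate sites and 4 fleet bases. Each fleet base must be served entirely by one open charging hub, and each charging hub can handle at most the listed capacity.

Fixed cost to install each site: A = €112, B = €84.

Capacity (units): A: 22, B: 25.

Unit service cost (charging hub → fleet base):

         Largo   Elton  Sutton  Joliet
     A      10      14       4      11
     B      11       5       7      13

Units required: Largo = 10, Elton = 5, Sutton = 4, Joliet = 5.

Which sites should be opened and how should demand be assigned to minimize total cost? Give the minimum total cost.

Minimum total cost: 312

Open {B}: Largo→B 11·10=110, Elton→B 5·5=25, Sutton→B 7·4=28, Joliet→B 13·5=65.
Loads: B carries 24/25. Service 228; fixed 84; total 312.
Next best feasible plan costs 392.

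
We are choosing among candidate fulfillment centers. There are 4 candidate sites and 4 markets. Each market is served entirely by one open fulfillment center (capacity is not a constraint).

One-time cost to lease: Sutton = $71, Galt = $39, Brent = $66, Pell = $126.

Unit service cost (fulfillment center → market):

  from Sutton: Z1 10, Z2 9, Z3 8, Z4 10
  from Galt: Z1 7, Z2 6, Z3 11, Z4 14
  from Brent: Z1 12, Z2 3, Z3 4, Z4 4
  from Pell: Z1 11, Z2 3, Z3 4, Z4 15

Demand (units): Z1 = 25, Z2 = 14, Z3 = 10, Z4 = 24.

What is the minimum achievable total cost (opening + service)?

For any fixed open set, each market goes to its cheapest open site; total = fixed + service.
{Galt, Brent}: Z1→Galt 7·25=175, Z2→Brent 3·14=42, Z3→Brent 4·10=40, Z4→Brent 4·24=96. Service 353; fixed 105; total 458.
{Sutton, Galt, Brent}: service 353 + fixed 176 = 529
{Brent}: Z1→Brent 12·25=300, Z2→Brent 3·14=42, Z3→Brent 4·10=40, Z4→Brent 4·24=96. Service 478; fixed 66; total 544.
{Sutton, Galt, Brent, Pell}: Z1→Galt 7·25=175, Z2→Brent 3·14=42, Z3→Brent 4·10=40, Z4→Brent 4·24=96. Service 353; fixed 302; total 655.
No other subset beats 458.

Minimum total cost: 458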